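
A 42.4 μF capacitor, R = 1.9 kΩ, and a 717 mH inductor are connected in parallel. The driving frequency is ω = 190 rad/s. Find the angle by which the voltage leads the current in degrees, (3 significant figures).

-53.7°

X_L = ωL = 136 Ω
X_C = 1/(ωC) = 124 Ω
Parallel: admittances add. Y = 1/R + 1/(jωL) + jωC
Y = (0.000526 + j0.000715) S
|Y| = 0.000888 S → |Z| = 1/|Y| = 1130 Ω, ∠Z = −∠Y = -53.7°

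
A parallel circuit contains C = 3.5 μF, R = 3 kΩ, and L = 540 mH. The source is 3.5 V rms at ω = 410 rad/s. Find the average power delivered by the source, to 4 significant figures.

4.083 mW

X_L = ωL = 221.4 Ω
X_C = 1/(ωC) = 696.9 Ω
Parallel: admittances add. Y = 1/R + 1/(jωL) + jωC
Y = (0.0003333 − j0.003082) S
|Y| = 0.003100 S → |Z| = 1/|Y| = 322.6 Ω, ∠Z = −∠Y = 83.83°
I = V/|Z| = 10.85 mA
P = VI cos φ = 3.5 × 0.01085 × cos(83.83°) = 4.083 mW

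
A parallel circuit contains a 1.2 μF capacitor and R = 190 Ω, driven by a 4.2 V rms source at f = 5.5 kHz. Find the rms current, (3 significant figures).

ω = 2πf = 34560 rad/s
X_C = 1/(ωC) = 24.1 Ω
Parallel: admittances add. Y = 1/R + jωC
Y = (0.00526 + j0.0415) S
|Y| = 0.0418 S → |Z| = 1/|Y| = 23.9 Ω, ∠Z = −∠Y = -82.8°
I = V/|Z| = 4.2/23.9 = 176 mA

176 mA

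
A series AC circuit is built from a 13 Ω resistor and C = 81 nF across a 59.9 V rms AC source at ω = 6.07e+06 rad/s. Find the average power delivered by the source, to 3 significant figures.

X_C = 1/(ωC) = 2.03 Ω
Z = 13.0 − j2.03 Ω
|Z| = √(13.0² + 2.03²) = 13.2 Ω
∠Z = arctan(-2.03/13.0) = -8.89°
I = V/|Z| = 4.55 A
P = VI cos φ = 59.9 × 4.55 × cos(-8.89°) = 269 W

269 W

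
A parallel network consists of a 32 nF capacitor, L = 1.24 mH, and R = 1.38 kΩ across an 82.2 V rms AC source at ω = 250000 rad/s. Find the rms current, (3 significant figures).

X_L = ωL = 310 Ω
X_C = 1/(ωC) = 125 Ω
Parallel: admittances add. Y = 1/R + 1/(jωL) + jωC
Y = (0.000725 + j0.00477) S
|Y| = 0.00483 S → |Z| = 1/|Y| = 207 Ω, ∠Z = −∠Y = -81.4°
I = V/|Z| = 82.2/207 = 397 mA

397 mA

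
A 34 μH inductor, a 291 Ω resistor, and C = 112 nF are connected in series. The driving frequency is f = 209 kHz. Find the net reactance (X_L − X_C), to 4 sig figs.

ω = 2πf = 1.313e+06 rad/s
X_L = ωL = 44.65 Ω
X_C = 1/(ωC) = 6.799 Ω
X = 44.65 − 6.799 = 37.85 Ω

37.85 Ω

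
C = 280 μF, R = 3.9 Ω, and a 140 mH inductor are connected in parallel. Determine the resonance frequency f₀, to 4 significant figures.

ω₀ = 1/√(LC) = 1/√(0.14 × 0.00028) = 159.7 rad/s
f₀ = ω₀/(2π) = 25.42 Hz

25.42 Hz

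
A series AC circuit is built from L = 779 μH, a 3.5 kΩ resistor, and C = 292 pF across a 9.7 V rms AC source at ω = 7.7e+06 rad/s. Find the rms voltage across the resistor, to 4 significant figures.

X_L = ωL = 5998 Ω
X_C = 1/(ωC) = 444.8 Ω
Net reactance X = X_L − X_C = 5554 Ω
Z = 3500 + j5554 Ω
|Z| = √(3500² + 5554²) = 6564 Ω
I = V/|Z| = 1.478 mA
V_R = I·|Z_R| = 0.001478 × 3500 = 5.172 V

5.172 V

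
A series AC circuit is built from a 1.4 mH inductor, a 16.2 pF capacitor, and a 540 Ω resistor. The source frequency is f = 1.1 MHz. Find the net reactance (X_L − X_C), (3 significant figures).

ω = 2πf = 6.912e+06 rad/s
X_L = ωL = 9680 Ω
X_C = 1/(ωC) = 8930 Ω
X = 9680 − 8930 = 745 Ω

745 Ω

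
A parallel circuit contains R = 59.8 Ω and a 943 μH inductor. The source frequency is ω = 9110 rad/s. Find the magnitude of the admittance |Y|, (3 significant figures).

118 mS

X_L = ωL = 8.59 Ω
Parallel: admittances add. Y = 1/R + 1/(jωL)
Y = (0.0167 − j0.116) S
|Y| = 0.118 S → |Z| = 1/|Y| = 8.50 Ω, ∠Z = −∠Y = 81.8°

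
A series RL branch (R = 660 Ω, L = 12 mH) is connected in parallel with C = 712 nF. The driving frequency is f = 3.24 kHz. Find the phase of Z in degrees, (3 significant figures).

ω = 2πf = 20360 rad/s
X_L = ωL = 244 Ω
X_C = 1/(ωC) = 69.0 Ω
Branch 1 (R+jX_L): Z₁ = 660 + j244 Ω, |Z₁| = 704 Ω
Branch 2 (−jX_C): Z₂ = −j69.0 Ω
Parallel: Z = Z₁Z₂/(Z₁+Z₂), |Z| = 71.1 Ω, ∠Z = -84.6°

-84.6°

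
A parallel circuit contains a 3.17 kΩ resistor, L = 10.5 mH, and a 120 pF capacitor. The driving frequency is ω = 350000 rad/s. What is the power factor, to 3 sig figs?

X_L = ωL = 3680 Ω
X_C = 1/(ωC) = 23800 Ω
Parallel: admittances add. Y = 1/R + 1/(jωL) + jωC
Y = (0.000315 − j0.000230) S
|Y| = 0.000390 S → |Z| = 1/|Y| = 2560 Ω, ∠Z = −∠Y = 36.1°
cos φ = cos(36.1°) = 0.808

0.808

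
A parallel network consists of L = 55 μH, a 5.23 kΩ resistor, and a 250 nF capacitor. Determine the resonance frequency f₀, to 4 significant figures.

42.92 kHz

ω₀ = 1/√(LC) = 1/√(5.5e-05 × 2.5e-07) = 269700 rad/s
f₀ = ω₀/(2π) = 42.92 kHz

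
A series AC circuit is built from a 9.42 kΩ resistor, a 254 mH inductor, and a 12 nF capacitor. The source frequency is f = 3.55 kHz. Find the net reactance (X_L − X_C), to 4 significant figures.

ω = 2πf = 22310 rad/s
X_L = ωL = 5666 Ω
X_C = 1/(ωC) = 3736 Ω
X = 5666 − 3736 = 1930 Ω

1930 Ω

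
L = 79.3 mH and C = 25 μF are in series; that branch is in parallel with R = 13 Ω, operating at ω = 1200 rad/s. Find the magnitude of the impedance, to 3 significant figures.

X_L = ωL = 95.2 Ω
X_C = 1/(ωC) = 33.3 Ω
Branch 1: Z₁ = R = 13.0 Ω
Branch 2 (series LC): Z₂ = j(X_L − X_C) = j61.8 Ω
Parallel: Z = Z₁Z₂/(Z₁+Z₂), |Z| = 12.7 Ω, ∠Z = 11.9°

12.7 Ω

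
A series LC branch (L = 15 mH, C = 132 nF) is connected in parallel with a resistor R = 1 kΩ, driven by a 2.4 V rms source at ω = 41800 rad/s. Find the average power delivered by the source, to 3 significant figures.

5.76 mW

X_L = ωL = 627 Ω
X_C = 1/(ωC) = 181 Ω
Branch 1: Z₁ = R = 1000 Ω
Branch 2 (series LC): Z₂ = j(X_L − X_C) = j446 Ω
Parallel: Z = Z₁Z₂/(Z₁+Z₂), |Z| = 407 Ω, ∠Z = 66.0°
I = V/|Z| = 5.89 mA
P = VI cos φ = 2.4 × 0.00589 × cos(66.0°) = 5.76 mW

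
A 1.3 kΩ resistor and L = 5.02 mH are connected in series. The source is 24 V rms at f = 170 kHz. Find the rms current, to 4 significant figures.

ω = 2πf = 1.068e+06 rad/s
X_L = ωL = 5362 Ω
Z = 1300 + j5362 Ω
|Z| = √(1300² + 5362²) = 5517 Ω
I = V/|Z| = 24/5517 = 4.350 mA

4.350 mA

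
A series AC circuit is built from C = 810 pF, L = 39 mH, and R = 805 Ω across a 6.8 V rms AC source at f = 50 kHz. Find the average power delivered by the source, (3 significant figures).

532 μW

ω = 2πf = 314200 rad/s
X_L = ωL = 12300 Ω
X_C = 1/(ωC) = 3930 Ω
Net reactance X = X_L − X_C = 8320 Ω
Z = 805 + j8320 Ω
|Z| = √(805² + 8320²) = 8360 Ω
∠Z = arctan(8320/805) = 84.5°
I = V/|Z| = 813 μA
P = VI cos φ = 6.8 × 0.000813 × cos(84.5°) = 532 μW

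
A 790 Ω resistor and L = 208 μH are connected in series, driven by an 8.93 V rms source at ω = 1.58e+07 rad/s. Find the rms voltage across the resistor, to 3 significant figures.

2.09 V

X_L = ωL = 3290 Ω
Z = 790 + j3290 Ω
|Z| = √(790² + 3290²) = 3380 Ω
I = V/|Z| = 2.64 mA
V_R = I·|Z_R| = 0.00264 × 790 = 2.09 V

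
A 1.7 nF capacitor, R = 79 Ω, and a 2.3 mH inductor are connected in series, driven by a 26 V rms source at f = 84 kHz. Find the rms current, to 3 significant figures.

205 mA

ω = 2πf = 527800 rad/s
X_L = ωL = 1210 Ω
X_C = 1/(ωC) = 1110 Ω
Net reactance X = X_L − X_C = 99.4 Ω
Z = 79.0 + j99.4 Ω
|Z| = √(79.0² + 99.4²) = 127 Ω
I = V/|Z| = 26/127 = 205 mA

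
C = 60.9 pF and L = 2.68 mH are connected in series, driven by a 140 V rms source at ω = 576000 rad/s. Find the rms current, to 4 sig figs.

X_L = ωL = 1544 Ω
X_C = 1/(ωC) = 28510 Ω
Net reactance X = X_L − X_C = -26960 Ω
Z = − j26960 Ω
|Z| = √(0² + 26960²) = 26960 Ω
I = V/|Z| = 140/26960 = 5.192 mA

5.192 mA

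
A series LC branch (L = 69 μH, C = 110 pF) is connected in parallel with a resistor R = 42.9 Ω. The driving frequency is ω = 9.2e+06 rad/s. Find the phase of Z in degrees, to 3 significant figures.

X_L = ωL = 635 Ω
X_C = 1/(ωC) = 988 Ω
Branch 1: Z₁ = R = 42.9 Ω
Branch 2 (series LC): Z₂ = j(X_L − X_C) = −j353 Ω
Parallel: Z = Z₁Z₂/(Z₁+Z₂), |Z| = 42.6 Ω, ∠Z = -6.92°

-6.92°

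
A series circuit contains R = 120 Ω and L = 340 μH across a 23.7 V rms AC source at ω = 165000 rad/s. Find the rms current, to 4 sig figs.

178.9 mA

X_L = ωL = 56.10 Ω
Z = 120.0 + j56.10 Ω
|Z| = √(120.0² + 56.10²) = 132.5 Ω
I = V/|Z| = 23.7/132.5 = 178.9 mA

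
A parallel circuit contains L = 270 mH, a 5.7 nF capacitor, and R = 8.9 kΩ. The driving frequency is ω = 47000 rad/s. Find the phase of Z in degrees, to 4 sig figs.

-59.28°

X_L = ωL = 12690 Ω
X_C = 1/(ωC) = 3733 Ω
Parallel: admittances add. Y = 1/R + 1/(jωL) + jωC
Y = (0.0001124 + j0.0001891) S
|Y| = 0.0002200 S → |Z| = 1/|Y| = 4546 Ω, ∠Z = −∠Y = -59.28°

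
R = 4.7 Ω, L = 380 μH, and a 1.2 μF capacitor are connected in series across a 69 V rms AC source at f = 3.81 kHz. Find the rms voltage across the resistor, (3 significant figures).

12.4 V

ω = 2πf = 23940 rad/s
X_L = ωL = 9.10 Ω
X_C = 1/(ωC) = 34.8 Ω
Net reactance X = X_L − X_C = -25.7 Ω
Z = 4.70 − j25.7 Ω
|Z| = √(4.70² + 25.7²) = 26.1 Ω
I = V/|Z| = 2.64 A
V_R = I·|Z_R| = 2.64 × 4.70 = 12.4 V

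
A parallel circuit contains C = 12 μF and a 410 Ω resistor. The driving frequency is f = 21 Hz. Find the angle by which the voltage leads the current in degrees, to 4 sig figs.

ω = 2πf = 131.9 rad/s
X_C = 1/(ωC) = 631.6 Ω
Parallel: admittances add. Y = 1/R + jωC
Y = (0.002439 + j0.001583) S
|Y| = 0.002908 S → |Z| = 1/|Y| = 343.9 Ω, ∠Z = −∠Y = -32.99°

-32.99°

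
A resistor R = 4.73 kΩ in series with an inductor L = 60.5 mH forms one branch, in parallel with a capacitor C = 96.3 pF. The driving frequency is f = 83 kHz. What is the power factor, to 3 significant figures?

0.235

ω = 2πf = 521500 rad/s
X_L = ωL = 31600 Ω
X_C = 1/(ωC) = 19900 Ω
Branch 1 (R+jX_L): Z₁ = 4730 + j31600 Ω, |Z₁| = 31900 Ω
Branch 2 (−jX_C): Z₂ = −j19900 Ω
Parallel: Z = Z₁Z₂/(Z₁+Z₂), |Z| = 50600 Ω, ∠Z = -76.4°
cos φ = cos(-76.4°) = 0.235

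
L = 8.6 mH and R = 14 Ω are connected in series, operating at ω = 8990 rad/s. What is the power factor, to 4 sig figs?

0.1782

X_L = ωL = 77.31 Ω
Z = 14.00 + j77.31 Ω
|Z| = √(14.00² + 77.31²) = 78.57 Ω
∠Z = arctan(77.31/14.00) = 79.74°
cos φ = cos(79.74°) = 0.1782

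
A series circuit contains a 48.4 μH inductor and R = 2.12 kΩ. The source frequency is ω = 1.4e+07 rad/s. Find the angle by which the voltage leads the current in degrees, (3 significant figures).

17.7°

X_L = ωL = 678 Ω
Z = 2120 + j678 Ω
|Z| = √(2120² + 678²) = 2230 Ω
∠Z = arctan(678/2120) = 17.7°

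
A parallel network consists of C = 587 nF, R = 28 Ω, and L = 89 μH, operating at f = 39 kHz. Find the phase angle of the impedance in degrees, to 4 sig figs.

-69.97°

ω = 2πf = 245000 rad/s
X_L = ωL = 21.81 Ω
X_C = 1/(ωC) = 6.952 Ω
Parallel: admittances add. Y = 1/R + 1/(jωL) + jωC
Y = (0.03571 + j0.09799) S
|Y| = 0.1043 S → |Z| = 1/|Y| = 9.588 Ω, ∠Z = −∠Y = -69.97°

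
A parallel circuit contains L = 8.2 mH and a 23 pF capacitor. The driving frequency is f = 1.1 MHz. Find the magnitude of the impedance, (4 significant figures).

7076 Ω

ω = 2πf = 6.912e+06 rad/s
X_L = ωL = 56670 Ω
X_C = 1/(ωC) = 6291 Ω
Parallel: admittances add. Y = 1/(jωL) + jωC
Y = (0 + j0.0001413) S
|Y| = 0.0001413 S → |Z| = 1/|Y| = 7076 Ω, ∠Z = −∠Y = -90.00°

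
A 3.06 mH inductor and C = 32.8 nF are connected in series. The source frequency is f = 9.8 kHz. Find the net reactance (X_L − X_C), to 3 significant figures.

ω = 2πf = 61580 rad/s
X_L = ωL = 188 Ω
X_C = 1/(ωC) = 495 Ω
X = 188 − 495 = -307 Ω

-307 Ω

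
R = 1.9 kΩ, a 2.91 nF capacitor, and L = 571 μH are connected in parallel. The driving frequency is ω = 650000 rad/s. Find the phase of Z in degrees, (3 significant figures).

56.8°

X_L = ωL = 371 Ω
X_C = 1/(ωC) = 529 Ω
Parallel: admittances add. Y = 1/R + 1/(jωL) + jωC
Y = (0.000526 − j0.000803) S
|Y| = 0.000960 S → |Z| = 1/|Y| = 1040 Ω, ∠Z = −∠Y = 56.8°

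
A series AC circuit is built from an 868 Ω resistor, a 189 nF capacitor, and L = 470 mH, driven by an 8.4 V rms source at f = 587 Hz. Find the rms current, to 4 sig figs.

ω = 2πf = 3688 rad/s
X_L = ωL = 1733 Ω
X_C = 1/(ωC) = 1435 Ω
Net reactance X = X_L − X_C = 298.9 Ω
Z = 868.0 + j298.9 Ω
|Z| = √(868.0² + 298.9²) = 918.0 Ω
I = V/|Z| = 8.4/918.0 = 9.150 mA

9.150 mA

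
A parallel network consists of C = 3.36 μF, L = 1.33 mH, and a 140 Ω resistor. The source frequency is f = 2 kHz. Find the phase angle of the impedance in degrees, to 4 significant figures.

ω = 2πf = 12570 rad/s
X_L = ωL = 16.71 Ω
X_C = 1/(ωC) = 23.68 Ω
Parallel: admittances add. Y = 1/R + 1/(jωL) + jωC
Y = (0.007143 − j0.01761) S
|Y| = 0.01900 S → |Z| = 1/|Y| = 52.62 Ω, ∠Z = −∠Y = 67.92°

67.92°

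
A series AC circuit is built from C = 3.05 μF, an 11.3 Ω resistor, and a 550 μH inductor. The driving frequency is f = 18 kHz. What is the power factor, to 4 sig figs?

ω = 2πf = 113100 rad/s
X_L = ωL = 62.20 Ω
X_C = 1/(ωC) = 2.899 Ω
Net reactance X = X_L − X_C = 59.30 Ω
Z = 11.30 + j59.30 Ω
|Z| = √(11.30² + 59.30²) = 60.37 Ω
∠Z = arctan(59.30/11.30) = 79.21°
cos φ = cos(79.21°) = 0.1872

0.1872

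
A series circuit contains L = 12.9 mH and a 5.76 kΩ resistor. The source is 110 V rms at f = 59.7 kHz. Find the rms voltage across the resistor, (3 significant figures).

ω = 2πf = 375100 rad/s
X_L = ωL = 4840 Ω
Z = 5760 + j4840 Ω
|Z| = √(5760² + 4840²) = 7520 Ω
I = V/|Z| = 14.6 mA
V_R = I·|Z_R| = 0.0146 × 5760 = 84.2 V

84.2 V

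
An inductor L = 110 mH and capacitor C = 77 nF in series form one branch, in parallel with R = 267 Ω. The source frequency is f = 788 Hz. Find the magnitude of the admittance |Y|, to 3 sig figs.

3.78 mS

ω = 2πf = 4951 rad/s
X_L = ωL = 545 Ω
X_C = 1/(ωC) = 2620 Ω
Branch 1: Z₁ = R = 267 Ω
Branch 2 (series LC): Z₂ = j(X_L − X_C) = −j2080 Ω
Parallel: Z = Z₁Z₂/(Z₁+Z₂), |Z| = 265 Ω, ∠Z = -7.32°
|Y| = 1/|Z| = 3.78 mS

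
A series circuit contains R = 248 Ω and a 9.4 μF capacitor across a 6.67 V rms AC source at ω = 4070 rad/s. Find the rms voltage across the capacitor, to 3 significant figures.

X_C = 1/(ωC) = 26.1 Ω
Z = 248 − j26.1 Ω
|Z| = √(248² + 26.1²) = 249 Ω
I = V/|Z| = 26.7 mA
V_C = I·|Z_C| = 0.0267 × 26.1 = 0.699 V

0.699 V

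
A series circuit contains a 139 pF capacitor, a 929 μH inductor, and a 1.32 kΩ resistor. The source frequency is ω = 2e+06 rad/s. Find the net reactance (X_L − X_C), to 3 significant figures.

X_L = ωL = 1860 Ω
X_C = 1/(ωC) = 3600 Ω
X = 1860 − 3600 = -1740 Ω

-1740 Ω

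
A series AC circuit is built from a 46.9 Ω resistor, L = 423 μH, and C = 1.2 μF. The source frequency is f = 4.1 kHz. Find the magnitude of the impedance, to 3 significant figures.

51.6 Ω

ω = 2πf = 25760 rad/s
X_L = ωL = 10.9 Ω
X_C = 1/(ωC) = 32.3 Ω
Net reactance X = X_L − X_C = -21.5 Ω
Z = 46.9 − j21.5 Ω
|Z| = √(46.9² + 21.5²) = 51.6 Ω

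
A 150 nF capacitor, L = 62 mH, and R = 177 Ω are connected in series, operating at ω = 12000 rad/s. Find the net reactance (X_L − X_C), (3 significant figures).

X_L = ωL = 744 Ω
X_C = 1/(ωC) = 556 Ω
X = 744 − 556 = 188 Ω

188 Ω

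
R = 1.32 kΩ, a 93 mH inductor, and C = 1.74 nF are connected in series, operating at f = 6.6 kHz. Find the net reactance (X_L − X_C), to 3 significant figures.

-10000 Ω

ω = 2πf = 41470 rad/s
X_L = ωL = 3860 Ω
X_C = 1/(ωC) = 13900 Ω
X = 3860 − 13900 = -10000 Ω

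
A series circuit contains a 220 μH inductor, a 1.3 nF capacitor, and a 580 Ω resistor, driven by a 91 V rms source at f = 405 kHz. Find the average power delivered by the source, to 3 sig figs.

11.9 W

ω = 2πf = 2.545e+06 rad/s
X_L = ωL = 560 Ω
X_C = 1/(ωC) = 302 Ω
Net reactance X = X_L − X_C = 258 Ω
Z = 580 + j258 Ω
|Z| = √(580² + 258²) = 635 Ω
∠Z = arctan(258/580) = 23.9°
I = V/|Z| = 143 mA
P = VI cos φ = 91 × 0.143 × cos(23.9°) = 11.9 W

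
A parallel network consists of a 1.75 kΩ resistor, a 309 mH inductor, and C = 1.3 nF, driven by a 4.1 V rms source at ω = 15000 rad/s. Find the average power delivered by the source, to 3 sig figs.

9.61 mW

X_L = ωL = 4640 Ω
X_C = 1/(ωC) = 51300 Ω
Parallel: admittances add. Y = 1/R + 1/(jωL) + jωC
Y = (0.000571 − j0.000196) S
|Y| = 0.000604 S → |Z| = 1/|Y| = 1660 Ω, ∠Z = −∠Y = 19.0°
I = V/|Z| = 2.48 mA
P = VI cos φ = 4.1 × 0.00248 × cos(19.0°) = 9.61 mW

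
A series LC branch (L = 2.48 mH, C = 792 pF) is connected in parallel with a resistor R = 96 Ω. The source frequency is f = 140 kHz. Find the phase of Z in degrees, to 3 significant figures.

7.33°

ω = 2πf = 879600 rad/s
X_L = ωL = 2180 Ω
X_C = 1/(ωC) = 1440 Ω
Branch 1: Z₁ = R = 96.0 Ω
Branch 2 (series LC): Z₂ = j(X_L − X_C) = j746 Ω
Parallel: Z = Z₁Z₂/(Z₁+Z₂), |Z| = 95.2 Ω, ∠Z = 7.33°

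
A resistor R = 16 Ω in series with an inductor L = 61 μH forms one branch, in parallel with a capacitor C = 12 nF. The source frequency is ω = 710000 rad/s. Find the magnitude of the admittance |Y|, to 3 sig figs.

X_L = ωL = 43.3 Ω
X_C = 1/(ωC) = 117 Ω
Branch 1 (R+jX_L): Z₁ = 16.0 + j43.3 Ω, |Z₁| = 46.2 Ω
Branch 2 (−jX_C): Z₂ = −j117 Ω
Parallel: Z = Z₁Z₂/(Z₁+Z₂), |Z| = 71.5 Ω, ∠Z = 57.5°
|Y| = 1/|Z| = 14.0 mS

14.0 mS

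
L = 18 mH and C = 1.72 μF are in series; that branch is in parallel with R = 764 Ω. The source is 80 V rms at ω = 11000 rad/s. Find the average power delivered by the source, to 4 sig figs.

X_L = ωL = 198.0 Ω
X_C = 1/(ωC) = 52.85 Ω
Branch 1: Z₁ = R = 764.0 Ω
Branch 2 (series LC): Z₂ = j(X_L − X_C) = j145.1 Ω
Parallel: Z = Z₁Z₂/(Z₁+Z₂), |Z| = 142.6 Ω, ∠Z = 79.24°
I = V/|Z| = 561.0 mA
P = VI cos φ = 80 × 0.5610 × cos(79.24°) = 8.377 W

8.377 W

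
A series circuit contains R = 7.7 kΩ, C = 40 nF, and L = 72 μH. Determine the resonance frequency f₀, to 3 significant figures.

93.8 kHz

ω₀ = 1/√(LC) = 1/√(7.2e-05 × 4e-08) = 589300 rad/s
f₀ = ω₀/(2π) = 93.8 kHz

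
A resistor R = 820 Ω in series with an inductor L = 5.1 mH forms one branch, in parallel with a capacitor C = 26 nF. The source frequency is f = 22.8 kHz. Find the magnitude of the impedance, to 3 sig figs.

313 Ω

ω = 2πf = 143300 rad/s
X_L = ωL = 731 Ω
X_C = 1/(ωC) = 268 Ω
Branch 1 (R+jX_L): Z₁ = 820 + j731 Ω, |Z₁| = 1100 Ω
Branch 2 (−jX_C): Z₂ = −j268 Ω
Parallel: Z = Z₁Z₂/(Z₁+Z₂), |Z| = 313 Ω, ∠Z = -77.7°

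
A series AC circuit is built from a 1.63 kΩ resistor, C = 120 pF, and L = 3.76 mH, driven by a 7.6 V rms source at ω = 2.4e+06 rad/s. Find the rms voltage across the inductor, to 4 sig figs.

11.85 V

X_L = ωL = 9024 Ω
X_C = 1/(ωC) = 3472 Ω
Net reactance X = X_L − X_C = 5552 Ω
Z = 1630 + j5552 Ω
|Z| = √(1630² + 5552²) = 5786 Ω
I = V/|Z| = 1.313 mA
V_L = I·|Z_L| = 0.001313 × 9024 = 11.85 V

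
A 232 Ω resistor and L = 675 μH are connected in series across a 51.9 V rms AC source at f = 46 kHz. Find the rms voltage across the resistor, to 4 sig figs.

39.72 V

ω = 2πf = 289000 rad/s
X_L = ωL = 195.1 Ω
Z = 232.0 + j195.1 Ω
|Z| = √(232.0² + 195.1²) = 303.1 Ω
I = V/|Z| = 171.2 mA
V_R = I·|Z_R| = 0.1712 × 232.0 = 39.72 V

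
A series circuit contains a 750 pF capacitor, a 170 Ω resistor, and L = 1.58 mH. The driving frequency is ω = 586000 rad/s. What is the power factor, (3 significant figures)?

X_L = ωL = 926 Ω
X_C = 1/(ωC) = 2280 Ω
Net reactance X = X_L − X_C = -1350 Ω
Z = 170 − j1350 Ω
|Z| = √(170² + 1350²) = 1360 Ω
∠Z = arctan(-1350/170) = -82.8°
cos φ = cos(-82.8°) = 0.125

0.125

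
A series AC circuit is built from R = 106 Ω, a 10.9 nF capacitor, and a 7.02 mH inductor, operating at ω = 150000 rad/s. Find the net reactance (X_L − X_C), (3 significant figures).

441 Ω

X_L = ωL = 1050 Ω
X_C = 1/(ωC) = 612 Ω
X = 1050 − 612 = 441 Ω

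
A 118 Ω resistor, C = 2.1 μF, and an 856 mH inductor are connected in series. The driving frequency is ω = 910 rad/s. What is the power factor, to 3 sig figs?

X_L = ωL = 779 Ω
X_C = 1/(ωC) = 523 Ω
Net reactance X = X_L − X_C = 256 Ω
Z = 118 + j256 Ω
|Z| = √(118² + 256²) = 282 Ω
∠Z = arctan(256/118) = 65.2°
cos φ = cos(65.2°) = 0.419

0.419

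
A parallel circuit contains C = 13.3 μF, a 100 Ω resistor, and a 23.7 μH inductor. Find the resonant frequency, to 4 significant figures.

8.964 kHz

ω₀ = 1/√(LC) = 1/√(2.37e-05 × 1.33e-05) = 56320 rad/s
f₀ = ω₀/(2π) = 8.964 kHz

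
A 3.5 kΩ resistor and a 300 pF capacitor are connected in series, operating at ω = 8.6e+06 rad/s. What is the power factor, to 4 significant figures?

X_C = 1/(ωC) = 387.6 Ω
Z = 3500 − j387.6 Ω
|Z| = √(3500² + 387.6²) = 3521 Ω
∠Z = arctan(-387.6/3500) = -6.319°
cos φ = cos(-6.319°) = 0.9939

0.9939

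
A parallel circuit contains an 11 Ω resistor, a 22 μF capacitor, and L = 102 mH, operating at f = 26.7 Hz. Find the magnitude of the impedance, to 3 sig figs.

9.42 Ω

ω = 2πf = 167.8 rad/s
X_L = ωL = 17.1 Ω
X_C = 1/(ωC) = 271 Ω
Parallel: admittances add. Y = 1/R + 1/(jωL) + jωC
Y = (0.0909 − j0.0547) S
|Y| = 0.106 S → |Z| = 1/|Y| = 9.42 Ω, ∠Z = −∠Y = 31.1°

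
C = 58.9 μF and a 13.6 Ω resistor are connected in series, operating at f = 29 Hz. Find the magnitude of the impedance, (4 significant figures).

94.16 Ω

ω = 2πf = 182.2 rad/s
X_C = 1/(ωC) = 93.18 Ω
Z = 13.60 − j93.18 Ω
|Z| = √(13.60² + 93.18²) = 94.16 Ω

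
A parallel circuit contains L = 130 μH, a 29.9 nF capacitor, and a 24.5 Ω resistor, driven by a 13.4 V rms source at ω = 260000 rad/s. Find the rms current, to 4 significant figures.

X_L = ωL = 33.80 Ω
X_C = 1/(ωC) = 128.6 Ω
Parallel: admittances add. Y = 1/R + 1/(jωL) + jωC
Y = (0.04082 − j0.02181) S
|Y| = 0.04628 S → |Z| = 1/|Y| = 21.61 Ω, ∠Z = −∠Y = 28.12°
I = V/|Z| = 13.4/21.61 = 620.1 mA

620.1 mA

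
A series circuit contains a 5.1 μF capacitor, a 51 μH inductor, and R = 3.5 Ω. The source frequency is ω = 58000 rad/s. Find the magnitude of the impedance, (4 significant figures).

3.525 Ω

X_L = ωL = 2.958 Ω
X_C = 1/(ωC) = 3.381 Ω
Net reactance X = X_L − X_C = -0.4227 Ω
Z = 3.500 − j0.4227 Ω
|Z| = √(3.500² + 0.4227²) = 3.525 Ω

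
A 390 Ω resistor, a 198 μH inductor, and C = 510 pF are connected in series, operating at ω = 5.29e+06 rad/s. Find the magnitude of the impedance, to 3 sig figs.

781 Ω

X_L = ωL = 1050 Ω
X_C = 1/(ωC) = 371 Ω
Net reactance X = X_L − X_C = 677 Ω
Z = 390 + j677 Ω
|Z| = √(390² + 677²) = 781 Ω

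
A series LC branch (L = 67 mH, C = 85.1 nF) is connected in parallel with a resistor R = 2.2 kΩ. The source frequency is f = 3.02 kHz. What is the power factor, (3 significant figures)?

ω = 2πf = 18980 rad/s
X_L = ωL = 1270 Ω
X_C = 1/(ωC) = 619 Ω
Branch 1: Z₁ = R = 2200 Ω
Branch 2 (series LC): Z₂ = j(X_L − X_C) = j652 Ω
Parallel: Z = Z₁Z₂/(Z₁+Z₂), |Z| = 625 Ω, ∠Z = 73.5°
cos φ = cos(73.5°) = 0.284

0.284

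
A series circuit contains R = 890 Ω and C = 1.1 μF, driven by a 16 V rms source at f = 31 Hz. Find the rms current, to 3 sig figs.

ω = 2πf = 194.8 rad/s
X_C = 1/(ωC) = 4670 Ω
Z = 890 − j4670 Ω
|Z| = √(890² + 4670²) = 4750 Ω
I = V/|Z| = 16/4750 = 3.37 mA

3.37 mA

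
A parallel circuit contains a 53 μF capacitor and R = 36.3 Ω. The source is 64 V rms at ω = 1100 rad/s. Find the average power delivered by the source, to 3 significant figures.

113 W

X_C = 1/(ωC) = 17.2 Ω
Parallel: admittances add. Y = 1/R + jωC
Y = (0.0275 + j0.0583) S
|Y| = 0.0645 S → |Z| = 1/|Y| = 15.5 Ω, ∠Z = −∠Y = -64.7°
I = V/|Z| = 4.13 A
P = VI cos φ = 64 × 4.13 × cos(-64.7°) = 113 W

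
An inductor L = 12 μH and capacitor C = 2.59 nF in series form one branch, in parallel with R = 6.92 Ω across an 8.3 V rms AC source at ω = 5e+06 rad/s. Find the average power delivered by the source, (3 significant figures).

9.96 W

X_L = ωL = 60.0 Ω
X_C = 1/(ωC) = 77.2 Ω
Branch 1: Z₁ = R = 6.92 Ω
Branch 2 (series LC): Z₂ = j(X_L − X_C) = −j17.2 Ω
Parallel: Z = Z₁Z₂/(Z₁+Z₂), |Z| = 6.42 Ω, ∠Z = -21.9°
I = V/|Z| = 1.29 A
P = VI cos φ = 8.3 × 1.29 × cos(-21.9°) = 9.96 W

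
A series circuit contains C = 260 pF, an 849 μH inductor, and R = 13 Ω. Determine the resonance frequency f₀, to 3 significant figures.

ω₀ = 1/√(LC) = 1/√(0.000849 × 2.6e-10) = 2.128e+06 rad/s
f₀ = ω₀/(2π) = 339 kHz

339 kHz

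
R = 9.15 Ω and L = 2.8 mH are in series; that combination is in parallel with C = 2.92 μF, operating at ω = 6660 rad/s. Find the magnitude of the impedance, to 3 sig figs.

X_L = ωL = 18.6 Ω
X_C = 1/(ωC) = 51.4 Ω
Branch 1 (R+jX_L): Z₁ = 9.15 + j18.6 Ω, |Z₁| = 20.8 Ω
Branch 2 (−jX_C): Z₂ = −j51.4 Ω
Parallel: Z = Z₁Z₂/(Z₁+Z₂), |Z| = 31.4 Ω, ∠Z = 48.3°

31.4 Ω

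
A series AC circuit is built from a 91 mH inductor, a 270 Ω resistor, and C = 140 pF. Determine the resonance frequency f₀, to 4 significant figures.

ω₀ = 1/√(LC) = 1/√(0.091 × 1.4e-10) = 280200 rad/s
f₀ = ω₀/(2π) = 44.59 kHz

44.59 kHz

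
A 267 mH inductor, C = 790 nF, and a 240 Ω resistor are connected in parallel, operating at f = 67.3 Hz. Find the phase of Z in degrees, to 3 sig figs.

ω = 2πf = 422.9 rad/s
X_L = ωL = 113 Ω
X_C = 1/(ωC) = 2990 Ω
Parallel: admittances add. Y = 1/R + 1/(jωL) + jωC
Y = (0.00417 − j0.00852) S
|Y| = 0.00949 S → |Z| = 1/|Y| = 105 Ω, ∠Z = −∠Y = 63.9°

63.9°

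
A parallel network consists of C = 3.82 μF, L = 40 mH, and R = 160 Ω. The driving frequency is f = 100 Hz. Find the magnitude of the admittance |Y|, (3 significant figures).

ω = 2πf = 628.3 rad/s
X_L = ωL = 25.1 Ω
X_C = 1/(ωC) = 417 Ω
Parallel: admittances add. Y = 1/R + 1/(jωL) + jωC
Y = (0.00625 − j0.0374) S
|Y| = 0.0379 S → |Z| = 1/|Y| = 26.4 Ω, ∠Z = −∠Y = 80.5°

37.9 mS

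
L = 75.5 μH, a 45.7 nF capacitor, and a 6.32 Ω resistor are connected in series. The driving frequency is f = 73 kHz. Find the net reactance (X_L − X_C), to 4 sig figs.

-13.08 Ω

ω = 2πf = 458700 rad/s
X_L = ωL = 34.63 Ω
X_C = 1/(ωC) = 47.71 Ω
X = 34.63 − 47.71 = -13.08 Ω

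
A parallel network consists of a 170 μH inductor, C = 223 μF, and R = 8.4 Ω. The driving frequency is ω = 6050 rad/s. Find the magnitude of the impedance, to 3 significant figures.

2.53 Ω

X_L = ωL = 1.03 Ω
X_C = 1/(ωC) = 0.741 Ω
Parallel: admittances add. Y = 1/R + 1/(jωL) + jωC
Y = (0.119 + j0.377) S
|Y| = 0.395 S → |Z| = 1/|Y| = 2.53 Ω, ∠Z = −∠Y = -72.5°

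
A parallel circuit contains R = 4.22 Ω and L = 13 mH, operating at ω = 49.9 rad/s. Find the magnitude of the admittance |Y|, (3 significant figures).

X_L = ωL = 0.649 Ω
Parallel: admittances add. Y = 1/R + 1/(jωL)
Y = (0.237 − j1.54) S
|Y| = 1.56 S → |Z| = 1/|Y| = 0.641 Ω, ∠Z = −∠Y = 81.3°

1.56 S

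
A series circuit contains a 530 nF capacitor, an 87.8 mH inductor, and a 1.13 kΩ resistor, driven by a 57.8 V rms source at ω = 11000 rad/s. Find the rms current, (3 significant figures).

X_L = ωL = 966 Ω
X_C = 1/(ωC) = 172 Ω
Net reactance X = X_L − X_C = 794 Ω
Z = 1130 + j794 Ω
|Z| = √(1130² + 794²) = 1380 Ω
I = V/|Z| = 57.8/1380 = 41.8 mA

41.8 mA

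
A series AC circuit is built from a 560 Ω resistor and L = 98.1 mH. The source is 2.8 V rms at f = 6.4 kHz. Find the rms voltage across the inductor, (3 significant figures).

ω = 2πf = 40210 rad/s
X_L = ωL = 3940 Ω
Z = 560 + j3940 Ω
|Z| = √(560² + 3940²) = 3980 Ω
I = V/|Z| = 703 μA
V_L = I·|Z_L| = 0.000703 × 3940 = 2.77 V

2.77 V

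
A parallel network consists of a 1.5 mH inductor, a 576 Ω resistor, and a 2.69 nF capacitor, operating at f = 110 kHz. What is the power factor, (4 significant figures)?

ω = 2πf = 691200 rad/s
X_L = ωL = 1037 Ω
X_C = 1/(ωC) = 537.9 Ω
Parallel: admittances add. Y = 1/R + 1/(jωL) + jωC
Y = (0.001736 + j0.0008946) S
|Y| = 0.001953 S → |Z| = 1/|Y| = 512.0 Ω, ∠Z = −∠Y = -27.26°
cos φ = cos(-27.26°) = 0.8889

0.8889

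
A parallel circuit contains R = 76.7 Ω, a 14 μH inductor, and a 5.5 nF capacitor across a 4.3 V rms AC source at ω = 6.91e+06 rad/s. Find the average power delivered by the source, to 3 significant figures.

241 mW

X_L = ωL = 96.7 Ω
X_C = 1/(ωC) = 26.3 Ω
Parallel: admittances add. Y = 1/R + 1/(jωL) + jωC
Y = (0.0130 + j0.0277) S
|Y| = 0.0306 S → |Z| = 1/|Y| = 32.7 Ω, ∠Z = −∠Y = -64.8°
I = V/|Z| = 132 mA
P = VI cos φ = 4.3 × 0.132 × cos(-64.8°) = 241 mW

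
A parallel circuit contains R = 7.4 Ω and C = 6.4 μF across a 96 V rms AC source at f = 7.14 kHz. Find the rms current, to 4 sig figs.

ω = 2πf = 44860 rad/s
X_C = 1/(ωC) = 3.483 Ω
Parallel: admittances add. Y = 1/R + jωC
Y = (0.1351 + j0.2871) S
|Y| = 0.3173 S → |Z| = 1/|Y| = 3.151 Ω, ∠Z = −∠Y = -64.80°
I = V/|Z| = 96/3.151 = 30.46 A

30.46 A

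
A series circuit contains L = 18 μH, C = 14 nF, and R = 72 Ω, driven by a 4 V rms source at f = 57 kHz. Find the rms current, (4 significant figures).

19.42 mA

ω = 2πf = 358100 rad/s
X_L = ωL = 6.447 Ω
X_C = 1/(ωC) = 199.4 Ω
Net reactance X = X_L − X_C = -193.0 Ω
Z = 72.00 − j193.0 Ω
|Z| = √(72.00² + 193.0²) = 206.0 Ω
I = V/|Z| = 4/206.0 = 19.42 mA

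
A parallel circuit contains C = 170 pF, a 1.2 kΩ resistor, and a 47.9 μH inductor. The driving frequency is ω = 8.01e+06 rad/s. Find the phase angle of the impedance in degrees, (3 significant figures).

56.2°

X_L = ωL = 384 Ω
X_C = 1/(ωC) = 734 Ω
Parallel: admittances add. Y = 1/R + 1/(jωL) + jωC
Y = (0.000833 − j0.00124) S
|Y| = 0.00150 S → |Z| = 1/|Y| = 668 Ω, ∠Z = −∠Y = 56.2°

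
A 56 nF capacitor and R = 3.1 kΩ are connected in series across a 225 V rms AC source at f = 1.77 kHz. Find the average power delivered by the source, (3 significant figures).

ω = 2πf = 11120 rad/s
X_C = 1/(ωC) = 1610 Ω
Z = 3100 − j1610 Ω
|Z| = √(3100² + 1610²) = 3490 Ω
∠Z = arctan(-1610/3100) = -27.4°
I = V/|Z| = 64.4 mA
P = VI cos φ = 225 × 0.0644 × cos(-27.4°) = 12.9 W

12.9 W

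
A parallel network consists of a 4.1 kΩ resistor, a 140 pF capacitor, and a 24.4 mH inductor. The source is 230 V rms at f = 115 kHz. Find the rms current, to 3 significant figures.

57.0 mA

ω = 2πf = 722600 rad/s
X_L = ωL = 17600 Ω
X_C = 1/(ωC) = 9890 Ω
Parallel: admittances add. Y = 1/R + 1/(jωL) + jωC
Y = (0.000244 + j4.44e-05) S
|Y| = 0.000248 S → |Z| = 1/|Y| = 4030 Ω, ∠Z = −∠Y = -10.3°
I = V/|Z| = 230/4030 = 57.0 mA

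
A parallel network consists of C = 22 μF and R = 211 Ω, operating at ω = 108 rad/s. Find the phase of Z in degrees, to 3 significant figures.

-26.6°

X_C = 1/(ωC) = 421 Ω
Parallel: admittances add. Y = 1/R + jωC
Y = (0.00474 + j0.00238) S
|Y| = 0.00530 S → |Z| = 1/|Y| = 189 Ω, ∠Z = −∠Y = -26.6°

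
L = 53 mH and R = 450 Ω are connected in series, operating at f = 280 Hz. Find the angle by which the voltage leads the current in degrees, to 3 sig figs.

ω = 2πf = 1759 rad/s
X_L = ωL = 93.2 Ω
Z = 450 + j93.2 Ω
|Z| = √(450² + 93.2²) = 460 Ω
∠Z = arctan(93.2/450) = 11.7°

11.7°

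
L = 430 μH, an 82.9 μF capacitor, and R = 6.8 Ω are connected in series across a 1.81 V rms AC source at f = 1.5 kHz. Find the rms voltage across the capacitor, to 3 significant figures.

ω = 2πf = 9425 rad/s
X_L = ωL = 4.05 Ω
X_C = 1/(ωC) = 1.28 Ω
Net reactance X = X_L − X_C = 2.77 Ω
Z = 6.80 + j2.77 Ω
|Z| = √(6.80² + 2.77²) = 7.34 Ω
I = V/|Z| = 246 mA
V_C = I·|Z_C| = 0.246 × 1.28 = 0.315 V

0.315 V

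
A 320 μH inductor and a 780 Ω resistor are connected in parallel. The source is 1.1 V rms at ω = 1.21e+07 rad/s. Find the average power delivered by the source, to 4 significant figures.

X_L = ωL = 3872 Ω
Parallel: admittances add. Y = 1/R + 1/(jωL)
Y = (0.001282 − j0.0002583) S
|Y| = 0.001308 S → |Z| = 1/|Y| = 764.6 Ω, ∠Z = −∠Y = 11.39°
I = V/|Z| = 1.439 mA
P = VI cos φ = 1.1 × 0.001439 × cos(11.39°) = 1.551 mW

1.551 mW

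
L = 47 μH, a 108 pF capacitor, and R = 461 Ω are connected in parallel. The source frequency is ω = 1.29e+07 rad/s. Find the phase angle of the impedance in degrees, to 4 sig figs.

6.735°

X_L = ωL = 606.3 Ω
X_C = 1/(ωC) = 717.8 Ω
Parallel: admittances add. Y = 1/R + 1/(jωL) + jωC
Y = (0.002169 − j0.0002561) S
|Y| = 0.002184 S → |Z| = 1/|Y| = 457.8 Ω, ∠Z = −∠Y = 6.735°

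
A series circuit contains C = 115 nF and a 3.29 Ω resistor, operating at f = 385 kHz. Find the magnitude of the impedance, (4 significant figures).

ω = 2πf = 2.419e+06 rad/s
X_C = 1/(ωC) = 3.595 Ω
Z = 3.290 − j3.595 Ω
|Z| = √(3.290² + 3.595²) = 4.873 Ω

4.873 Ω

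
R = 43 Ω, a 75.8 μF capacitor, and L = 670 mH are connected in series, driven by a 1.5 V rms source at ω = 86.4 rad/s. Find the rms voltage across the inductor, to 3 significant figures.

0.834 V

X_L = ωL = 57.9 Ω
X_C = 1/(ωC) = 153 Ω
Net reactance X = X_L − X_C = -94.8 Ω
Z = 43.0 − j94.8 Ω
|Z| = √(43.0² + 94.8²) = 104 Ω
I = V/|Z| = 14.4 mA
V_L = I·|Z_L| = 0.0144 × 57.9 = 0.834 V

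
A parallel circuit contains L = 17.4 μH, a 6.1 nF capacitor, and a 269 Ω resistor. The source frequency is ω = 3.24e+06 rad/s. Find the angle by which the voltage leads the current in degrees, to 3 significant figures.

X_L = ωL = 56.4 Ω
X_C = 1/(ωC) = 50.6 Ω
Parallel: admittances add. Y = 1/R + 1/(jωL) + jωC
Y = (0.00372 + j0.00203) S
|Y| = 0.00423 S → |Z| = 1/|Y| = 236 Ω, ∠Z = −∠Y = -28.6°

-28.6°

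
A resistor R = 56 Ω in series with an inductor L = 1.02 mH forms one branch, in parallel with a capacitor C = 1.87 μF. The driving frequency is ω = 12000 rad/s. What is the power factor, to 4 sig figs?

0.6733

X_L = ωL = 12.24 Ω
X_C = 1/(ωC) = 44.56 Ω
Branch 1 (R+jX_L): Z₁ = 56.00 + j12.24 Ω, |Z₁| = 57.32 Ω
Branch 2 (−jX_C): Z₂ = −j44.56 Ω
Parallel: Z = Z₁Z₂/(Z₁+Z₂), |Z| = 39.51 Ω, ∠Z = -47.68°
cos φ = cos(-47.68°) = 0.6733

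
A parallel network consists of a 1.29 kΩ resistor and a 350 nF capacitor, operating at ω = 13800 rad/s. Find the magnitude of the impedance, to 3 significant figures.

204 Ω

X_C = 1/(ωC) = 207 Ω
Parallel: admittances add. Y = 1/R + jωC
Y = (0.000775 + j0.00483) S
|Y| = 0.00489 S → |Z| = 1/|Y| = 204 Ω, ∠Z = −∠Y = -80.9°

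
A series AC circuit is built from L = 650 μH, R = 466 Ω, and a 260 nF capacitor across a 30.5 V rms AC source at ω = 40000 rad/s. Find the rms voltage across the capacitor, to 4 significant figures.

X_L = ωL = 26.00 Ω
X_C = 1/(ωC) = 96.15 Ω
Net reactance X = X_L − X_C = -70.15 Ω
Z = 466.0 − j70.15 Ω
|Z| = √(466.0² + 70.15²) = 471.3 Ω
I = V/|Z| = 64.72 mA
V_C = I·|Z_C| = 0.06472 × 96.15 = 6.223 V

6.223 V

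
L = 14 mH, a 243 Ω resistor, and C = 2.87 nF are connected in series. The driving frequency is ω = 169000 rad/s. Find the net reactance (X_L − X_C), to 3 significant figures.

X_L = ωL = 2370 Ω
X_C = 1/(ωC) = 2060 Ω
X = 2370 − 2060 = 304 Ω

304 Ω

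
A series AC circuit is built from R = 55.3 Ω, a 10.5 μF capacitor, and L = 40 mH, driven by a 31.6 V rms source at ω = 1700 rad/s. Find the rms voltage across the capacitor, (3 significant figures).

31.3 V

X_L = ωL = 68.0 Ω
X_C = 1/(ωC) = 56.0 Ω
Net reactance X = X_L − X_C = 12.0 Ω
Z = 55.3 + j12.0 Ω
|Z| = √(55.3² + 12.0²) = 56.6 Ω
I = V/|Z| = 558 mA
V_C = I·|Z_C| = 0.558 × 56.0 = 31.3 V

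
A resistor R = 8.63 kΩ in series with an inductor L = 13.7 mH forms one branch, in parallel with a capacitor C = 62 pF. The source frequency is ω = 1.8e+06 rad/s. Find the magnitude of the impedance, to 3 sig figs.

13100 Ω

X_L = ωL = 24700 Ω
X_C = 1/(ωC) = 8960 Ω
Branch 1 (R+jX_L): Z₁ = 8630 + j24700 Ω, |Z₁| = 26100 Ω
Branch 2 (−jX_C): Z₂ = −j8960 Ω
Parallel: Z = Z₁Z₂/(Z₁+Z₂), |Z| = 13100 Ω, ∠Z = -80.5°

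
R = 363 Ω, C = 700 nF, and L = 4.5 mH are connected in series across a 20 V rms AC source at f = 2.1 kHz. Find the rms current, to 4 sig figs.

ω = 2πf = 13190 rad/s
X_L = ωL = 59.38 Ω
X_C = 1/(ωC) = 108.3 Ω
Net reactance X = X_L − X_C = -48.89 Ω
Z = 363.0 − j48.89 Ω
|Z| = √(363.0² + 48.89²) = 366.3 Ω
I = V/|Z| = 20/366.3 = 54.60 mA

54.60 mA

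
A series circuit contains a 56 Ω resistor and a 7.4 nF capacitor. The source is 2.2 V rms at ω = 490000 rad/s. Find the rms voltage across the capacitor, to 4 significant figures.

X_C = 1/(ωC) = 275.8 Ω
Z = 56.00 − j275.8 Ω
|Z| = √(56.00² + 275.8²) = 281.4 Ω
I = V/|Z| = 7.818 mA
V_C = I·|Z_C| = 0.007818 × 275.8 = 2.156 V

2.156 V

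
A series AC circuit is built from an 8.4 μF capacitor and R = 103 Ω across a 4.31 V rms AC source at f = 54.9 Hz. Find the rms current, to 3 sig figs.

12.0 mA

ω = 2πf = 344.9 rad/s
X_C = 1/(ωC) = 345 Ω
Z = 103 − j345 Ω
|Z| = √(103² + 345²) = 360 Ω
I = V/|Z| = 4.31/360 = 12.0 mA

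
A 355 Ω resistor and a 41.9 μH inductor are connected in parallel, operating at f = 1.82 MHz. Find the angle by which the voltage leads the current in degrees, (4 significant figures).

36.53°

ω = 2πf = 1.144e+07 rad/s
X_L = ωL = 479.1 Ω
Parallel: admittances add. Y = 1/R + 1/(jωL)
Y = (0.002817 − j0.002087) S
|Y| = 0.003506 S → |Z| = 1/|Y| = 285.2 Ω, ∠Z = −∠Y = 36.53°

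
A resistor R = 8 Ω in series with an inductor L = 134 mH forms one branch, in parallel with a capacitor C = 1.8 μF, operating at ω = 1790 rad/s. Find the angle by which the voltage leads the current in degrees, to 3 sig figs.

81.6°

X_L = ωL = 240 Ω
X_C = 1/(ωC) = 310 Ω
Branch 1 (R+jX_L): Z₁ = 8.00 + j240 Ω, |Z₁| = 240 Ω
Branch 2 (−jX_C): Z₂ = −j310 Ω
Parallel: Z = Z₁Z₂/(Z₁+Z₂), |Z| = 1050 Ω, ∠Z = 81.6°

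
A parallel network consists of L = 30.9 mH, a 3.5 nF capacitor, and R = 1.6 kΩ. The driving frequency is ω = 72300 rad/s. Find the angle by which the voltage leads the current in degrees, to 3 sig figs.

17.3°

X_L = ωL = 2230 Ω
X_C = 1/(ωC) = 3950 Ω
Parallel: admittances add. Y = 1/R + 1/(jωL) + jωC
Y = (0.000625 − j0.000195) S
|Y| = 0.000655 S → |Z| = 1/|Y| = 1530 Ω, ∠Z = −∠Y = 17.3°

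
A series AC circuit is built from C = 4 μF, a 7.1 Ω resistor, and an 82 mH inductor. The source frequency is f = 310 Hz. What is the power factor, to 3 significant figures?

0.221

ω = 2πf = 1948 rad/s
X_L = ωL = 160 Ω
X_C = 1/(ωC) = 128 Ω
Net reactance X = X_L − X_C = 31.4 Ω
Z = 7.10 + j31.4 Ω
|Z| = √(7.10² + 31.4²) = 32.2 Ω
∠Z = arctan(31.4/7.10) = 77.2°
cos φ = cos(77.2°) = 0.221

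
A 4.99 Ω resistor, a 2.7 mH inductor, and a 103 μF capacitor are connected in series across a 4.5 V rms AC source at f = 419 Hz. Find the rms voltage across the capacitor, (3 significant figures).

ω = 2πf = 2633 rad/s
X_L = ωL = 7.11 Ω
X_C = 1/(ωC) = 3.69 Ω
Net reactance X = X_L − X_C = 3.42 Ω
Z = 4.99 + j3.42 Ω
|Z| = √(4.99² + 3.42²) = 6.05 Ω
I = V/|Z| = 744 mA
V_C = I·|Z_C| = 0.744 × 3.69 = 2.74 V

2.74 V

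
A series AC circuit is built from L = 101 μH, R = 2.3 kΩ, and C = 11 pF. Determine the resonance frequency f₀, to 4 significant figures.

4.775 MHz

ω₀ = 1/√(LC) = 1/√(0.000101 × 1.1e-11) = 3e+07 rad/s
f₀ = ω₀/(2π) = 4.775 MHz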